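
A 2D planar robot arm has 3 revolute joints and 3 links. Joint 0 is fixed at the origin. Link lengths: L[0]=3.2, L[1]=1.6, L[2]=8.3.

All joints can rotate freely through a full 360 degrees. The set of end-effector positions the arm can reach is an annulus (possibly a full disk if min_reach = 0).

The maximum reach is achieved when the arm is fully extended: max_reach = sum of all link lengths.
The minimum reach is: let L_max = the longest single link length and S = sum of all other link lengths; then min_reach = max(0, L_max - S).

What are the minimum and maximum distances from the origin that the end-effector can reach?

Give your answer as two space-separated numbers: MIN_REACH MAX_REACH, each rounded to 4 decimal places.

Answer: 3.5000 13.1000

Derivation:
Link lengths: [3.2, 1.6, 8.3]
max_reach = 3.2 + 1.6 + 8.3 = 13.1
L_max = max([3.2, 1.6, 8.3]) = 8.3
S (sum of others) = 13.1 - 8.3 = 4.8
min_reach = max(0, 8.3 - 4.8) = max(0, 3.5) = 3.5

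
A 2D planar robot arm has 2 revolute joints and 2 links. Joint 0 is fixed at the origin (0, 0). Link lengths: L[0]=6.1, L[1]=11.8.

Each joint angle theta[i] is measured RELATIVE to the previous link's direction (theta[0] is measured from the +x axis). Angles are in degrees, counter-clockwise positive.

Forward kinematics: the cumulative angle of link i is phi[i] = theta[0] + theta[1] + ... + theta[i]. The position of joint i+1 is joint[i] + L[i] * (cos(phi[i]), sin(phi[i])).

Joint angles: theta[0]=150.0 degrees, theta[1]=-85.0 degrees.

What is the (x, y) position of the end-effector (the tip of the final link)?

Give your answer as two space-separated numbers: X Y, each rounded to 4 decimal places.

Answer: -0.2959 13.7444

Derivation:
joint[0] = (0.0000, 0.0000)  (base)
link 0: phi[0] = 150 = 150 deg
  cos(150 deg) = -0.8660, sin(150 deg) = 0.5000
  joint[1] = (0.0000, 0.0000) + 6.1 * (-0.8660, 0.5000) = (0.0000 + -5.2828, 0.0000 + 3.0500) = (-5.2828, 3.0500)
link 1: phi[1] = 150 + -85 = 65 deg
  cos(65 deg) = 0.4226, sin(65 deg) = 0.9063
  joint[2] = (-5.2828, 3.0500) + 11.8 * (0.4226, 0.9063) = (-5.2828 + 4.9869, 3.0500 + 10.6944) = (-0.2959, 13.7444)
End effector: (-0.2959, 13.7444)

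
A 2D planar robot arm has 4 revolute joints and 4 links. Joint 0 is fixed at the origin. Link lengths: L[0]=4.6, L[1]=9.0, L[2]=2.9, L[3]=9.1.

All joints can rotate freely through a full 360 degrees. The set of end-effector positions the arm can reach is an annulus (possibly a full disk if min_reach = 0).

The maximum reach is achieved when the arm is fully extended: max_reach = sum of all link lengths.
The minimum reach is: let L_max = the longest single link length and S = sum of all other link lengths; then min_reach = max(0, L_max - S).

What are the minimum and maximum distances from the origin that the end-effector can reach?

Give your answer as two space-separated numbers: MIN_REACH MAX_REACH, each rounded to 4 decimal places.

Link lengths: [4.6, 9.0, 2.9, 9.1]
max_reach = 4.6 + 9 + 2.9 + 9.1 = 25.6
L_max = max([4.6, 9.0, 2.9, 9.1]) = 9.1
S (sum of others) = 25.6 - 9.1 = 16.5
min_reach = max(0, 9.1 - 16.5) = max(0, -7.4) = 0

Answer: 0.0000 25.6000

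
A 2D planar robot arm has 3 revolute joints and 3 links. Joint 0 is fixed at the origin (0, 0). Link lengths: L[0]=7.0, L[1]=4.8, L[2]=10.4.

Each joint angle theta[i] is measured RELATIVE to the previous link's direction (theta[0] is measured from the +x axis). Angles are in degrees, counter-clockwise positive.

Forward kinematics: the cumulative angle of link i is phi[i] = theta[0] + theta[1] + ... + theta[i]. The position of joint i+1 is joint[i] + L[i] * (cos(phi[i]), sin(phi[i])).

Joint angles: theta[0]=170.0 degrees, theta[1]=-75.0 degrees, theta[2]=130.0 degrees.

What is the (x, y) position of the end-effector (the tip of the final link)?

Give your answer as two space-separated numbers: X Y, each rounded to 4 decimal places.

Answer: -14.6659 -1.3566

Derivation:
joint[0] = (0.0000, 0.0000)  (base)
link 0: phi[0] = 170 = 170 deg
  cos(170 deg) = -0.9848, sin(170 deg) = 0.1736
  joint[1] = (0.0000, 0.0000) + 7 * (-0.9848, 0.1736) = (0.0000 + -6.8937, 0.0000 + 1.2155) = (-6.8937, 1.2155)
link 1: phi[1] = 170 + -75 = 95 deg
  cos(95 deg) = -0.0872, sin(95 deg) = 0.9962
  joint[2] = (-6.8937, 1.2155) + 4.8 * (-0.0872, 0.9962) = (-6.8937 + -0.4183, 1.2155 + 4.7817) = (-7.3120, 5.9973)
link 2: phi[2] = 170 + -75 + 130 = 225 deg
  cos(225 deg) = -0.7071, sin(225 deg) = -0.7071
  joint[3] = (-7.3120, 5.9973) + 10.4 * (-0.7071, -0.7071) = (-7.3120 + -7.3539, 5.9973 + -7.3539) = (-14.6659, -1.3566)
End effector: (-14.6659, -1.3566)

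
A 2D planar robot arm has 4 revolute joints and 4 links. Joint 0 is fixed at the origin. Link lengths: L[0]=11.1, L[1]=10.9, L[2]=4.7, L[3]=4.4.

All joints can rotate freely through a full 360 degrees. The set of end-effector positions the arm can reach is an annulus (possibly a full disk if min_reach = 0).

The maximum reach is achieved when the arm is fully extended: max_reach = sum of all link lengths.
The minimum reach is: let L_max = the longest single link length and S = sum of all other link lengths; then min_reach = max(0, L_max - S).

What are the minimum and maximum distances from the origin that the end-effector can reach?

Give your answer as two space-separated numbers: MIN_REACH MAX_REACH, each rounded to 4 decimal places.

Link lengths: [11.1, 10.9, 4.7, 4.4]
max_reach = 11.1 + 10.9 + 4.7 + 4.4 = 31.1
L_max = max([11.1, 10.9, 4.7, 4.4]) = 11.1
S (sum of others) = 31.1 - 11.1 = 20
min_reach = max(0, 11.1 - 20) = max(0, -8.9) = 0

Answer: 0.0000 31.1000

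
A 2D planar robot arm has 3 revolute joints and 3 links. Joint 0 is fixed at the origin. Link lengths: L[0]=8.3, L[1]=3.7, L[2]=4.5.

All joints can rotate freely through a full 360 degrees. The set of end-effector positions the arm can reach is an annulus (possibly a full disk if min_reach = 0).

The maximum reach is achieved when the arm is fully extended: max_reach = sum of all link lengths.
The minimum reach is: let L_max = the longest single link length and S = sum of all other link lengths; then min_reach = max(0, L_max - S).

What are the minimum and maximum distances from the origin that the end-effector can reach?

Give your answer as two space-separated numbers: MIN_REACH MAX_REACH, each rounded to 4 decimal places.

Answer: 0.1000 16.5000

Derivation:
Link lengths: [8.3, 3.7, 4.5]
max_reach = 8.3 + 3.7 + 4.5 = 16.5
L_max = max([8.3, 3.7, 4.5]) = 8.3
S (sum of others) = 16.5 - 8.3 = 8.2
min_reach = max(0, 8.3 - 8.2) = max(0, 0.1) = 0.1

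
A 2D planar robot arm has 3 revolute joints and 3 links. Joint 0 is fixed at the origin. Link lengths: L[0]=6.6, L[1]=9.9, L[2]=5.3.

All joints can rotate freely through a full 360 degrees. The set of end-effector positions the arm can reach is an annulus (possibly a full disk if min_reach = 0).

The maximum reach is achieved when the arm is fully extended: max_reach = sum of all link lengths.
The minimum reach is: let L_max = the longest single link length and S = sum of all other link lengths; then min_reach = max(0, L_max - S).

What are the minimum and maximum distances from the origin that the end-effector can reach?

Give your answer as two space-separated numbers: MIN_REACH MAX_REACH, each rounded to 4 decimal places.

Answer: 0.0000 21.8000

Derivation:
Link lengths: [6.6, 9.9, 5.3]
max_reach = 6.6 + 9.9 + 5.3 = 21.8
L_max = max([6.6, 9.9, 5.3]) = 9.9
S (sum of others) = 21.8 - 9.9 = 11.9
min_reach = max(0, 9.9 - 11.9) = max(0, -2) = 0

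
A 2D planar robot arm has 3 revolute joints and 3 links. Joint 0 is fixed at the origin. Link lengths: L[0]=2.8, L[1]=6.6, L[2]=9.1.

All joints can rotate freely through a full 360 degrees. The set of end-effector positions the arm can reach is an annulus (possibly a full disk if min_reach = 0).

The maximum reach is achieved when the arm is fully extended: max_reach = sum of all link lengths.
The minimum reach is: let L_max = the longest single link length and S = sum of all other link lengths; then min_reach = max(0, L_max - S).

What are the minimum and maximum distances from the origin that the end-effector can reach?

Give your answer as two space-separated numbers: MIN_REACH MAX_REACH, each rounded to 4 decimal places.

Answer: 0.0000 18.5000

Derivation:
Link lengths: [2.8, 6.6, 9.1]
max_reach = 2.8 + 6.6 + 9.1 = 18.5
L_max = max([2.8, 6.6, 9.1]) = 9.1
S (sum of others) = 18.5 - 9.1 = 9.4
min_reach = max(0, 9.1 - 9.4) = max(0, -0.3) = 0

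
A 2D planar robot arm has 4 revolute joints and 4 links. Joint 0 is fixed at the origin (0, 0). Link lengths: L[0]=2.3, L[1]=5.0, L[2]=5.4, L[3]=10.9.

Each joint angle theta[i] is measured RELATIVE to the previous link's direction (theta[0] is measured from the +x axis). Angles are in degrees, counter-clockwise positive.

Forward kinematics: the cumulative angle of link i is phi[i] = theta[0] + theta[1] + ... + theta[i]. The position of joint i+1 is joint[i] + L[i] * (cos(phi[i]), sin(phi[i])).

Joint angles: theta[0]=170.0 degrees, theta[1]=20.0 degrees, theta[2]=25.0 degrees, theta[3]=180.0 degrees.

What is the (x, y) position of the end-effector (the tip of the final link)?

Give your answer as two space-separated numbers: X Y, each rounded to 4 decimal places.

joint[0] = (0.0000, 0.0000)  (base)
link 0: phi[0] = 170 = 170 deg
  cos(170 deg) = -0.9848, sin(170 deg) = 0.1736
  joint[1] = (0.0000, 0.0000) + 2.3 * (-0.9848, 0.1736) = (0.0000 + -2.2651, 0.0000 + 0.3994) = (-2.2651, 0.3994)
link 1: phi[1] = 170 + 20 = 190 deg
  cos(190 deg) = -0.9848, sin(190 deg) = -0.1736
  joint[2] = (-2.2651, 0.3994) + 5 * (-0.9848, -0.1736) = (-2.2651 + -4.9240, 0.3994 + -0.8682) = (-7.1891, -0.4689)
link 2: phi[2] = 170 + 20 + 25 = 215 deg
  cos(215 deg) = -0.8192, sin(215 deg) = -0.5736
  joint[3] = (-7.1891, -0.4689) + 5.4 * (-0.8192, -0.5736) = (-7.1891 + -4.4234, -0.4689 + -3.0973) = (-11.6125, -3.5662)
link 3: phi[3] = 170 + 20 + 25 + 180 = 395 deg
  cos(395 deg) = 0.8192, sin(395 deg) = 0.5736
  joint[4] = (-11.6125, -3.5662) + 10.9 * (0.8192, 0.5736) = (-11.6125 + 8.9288, -3.5662 + 6.2520) = (-2.6838, 2.6858)
End effector: (-2.6838, 2.6858)

Answer: -2.6838 2.6858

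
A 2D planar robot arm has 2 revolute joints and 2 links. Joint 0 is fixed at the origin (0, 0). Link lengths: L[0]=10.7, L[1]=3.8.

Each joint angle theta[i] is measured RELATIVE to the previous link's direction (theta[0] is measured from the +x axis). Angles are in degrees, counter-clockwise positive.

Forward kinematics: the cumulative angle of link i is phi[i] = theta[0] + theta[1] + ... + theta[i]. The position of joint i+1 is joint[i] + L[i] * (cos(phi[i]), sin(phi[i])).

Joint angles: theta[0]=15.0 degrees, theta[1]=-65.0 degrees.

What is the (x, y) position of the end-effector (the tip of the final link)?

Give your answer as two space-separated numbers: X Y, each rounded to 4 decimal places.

joint[0] = (0.0000, 0.0000)  (base)
link 0: phi[0] = 15 = 15 deg
  cos(15 deg) = 0.9659, sin(15 deg) = 0.2588
  joint[1] = (0.0000, 0.0000) + 10.7 * (0.9659, 0.2588) = (0.0000 + 10.3354, 0.0000 + 2.7694) = (10.3354, 2.7694)
link 1: phi[1] = 15 + -65 = -50 deg
  cos(-50 deg) = 0.6428, sin(-50 deg) = -0.7660
  joint[2] = (10.3354, 2.7694) + 3.8 * (0.6428, -0.7660) = (10.3354 + 2.4426, 2.7694 + -2.9110) = (12.7780, -0.1416)
End effector: (12.7780, -0.1416)

Answer: 12.7780 -0.1416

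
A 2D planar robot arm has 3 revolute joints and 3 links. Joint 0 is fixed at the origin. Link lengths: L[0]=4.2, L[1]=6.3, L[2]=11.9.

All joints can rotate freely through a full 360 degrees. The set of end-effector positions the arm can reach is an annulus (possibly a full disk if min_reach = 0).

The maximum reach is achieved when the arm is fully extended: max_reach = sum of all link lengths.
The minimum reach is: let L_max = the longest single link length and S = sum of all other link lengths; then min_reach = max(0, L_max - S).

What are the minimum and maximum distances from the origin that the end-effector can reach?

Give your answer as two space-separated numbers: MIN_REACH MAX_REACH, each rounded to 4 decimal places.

Link lengths: [4.2, 6.3, 11.9]
max_reach = 4.2 + 6.3 + 11.9 = 22.4
L_max = max([4.2, 6.3, 11.9]) = 11.9
S (sum of others) = 22.4 - 11.9 = 10.5
min_reach = max(0, 11.9 - 10.5) = max(0, 1.4) = 1.4

Answer: 1.4000 22.4000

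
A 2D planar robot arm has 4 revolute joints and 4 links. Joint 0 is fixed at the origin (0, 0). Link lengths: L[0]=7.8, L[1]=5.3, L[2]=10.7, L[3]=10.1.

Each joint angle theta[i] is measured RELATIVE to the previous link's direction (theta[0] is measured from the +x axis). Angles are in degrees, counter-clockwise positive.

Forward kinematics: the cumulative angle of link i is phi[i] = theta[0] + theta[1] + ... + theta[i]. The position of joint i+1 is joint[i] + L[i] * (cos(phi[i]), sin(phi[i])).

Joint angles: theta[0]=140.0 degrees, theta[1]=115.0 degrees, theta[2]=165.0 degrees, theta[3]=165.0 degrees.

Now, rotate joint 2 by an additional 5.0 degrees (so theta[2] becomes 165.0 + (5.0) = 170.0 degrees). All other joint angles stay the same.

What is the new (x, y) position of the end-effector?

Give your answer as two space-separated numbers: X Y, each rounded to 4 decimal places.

joint[0] = (0.0000, 0.0000)  (base)
link 0: phi[0] = 140 = 140 deg
  cos(140 deg) = -0.7660, sin(140 deg) = 0.6428
  joint[1] = (0.0000, 0.0000) + 7.8 * (-0.7660, 0.6428) = (0.0000 + -5.9751, 0.0000 + 5.0137) = (-5.9751, 5.0137)
link 1: phi[1] = 140 + 115 = 255 deg
  cos(255 deg) = -0.2588, sin(255 deg) = -0.9659
  joint[2] = (-5.9751, 5.0137) + 5.3 * (-0.2588, -0.9659) = (-5.9751 + -1.3717, 5.0137 + -5.1194) = (-7.3469, -0.1057)
link 2: phi[2] = 140 + 115 + 170 = 425 deg
  cos(425 deg) = 0.4226, sin(425 deg) = 0.9063
  joint[3] = (-7.3469, -0.1057) + 10.7 * (0.4226, 0.9063) = (-7.3469 + 4.5220, -0.1057 + 9.6975) = (-2.8249, 9.5918)
link 3: phi[3] = 140 + 115 + 170 + 165 = 590 deg
  cos(590 deg) = -0.6428, sin(590 deg) = -0.7660
  joint[4] = (-2.8249, 9.5918) + 10.1 * (-0.6428, -0.7660) = (-2.8249 + -6.4922, 9.5918 + -7.7370) = (-9.3170, 1.8548)
End effector: (-9.3170, 1.8548)

Answer: -9.3170 1.8548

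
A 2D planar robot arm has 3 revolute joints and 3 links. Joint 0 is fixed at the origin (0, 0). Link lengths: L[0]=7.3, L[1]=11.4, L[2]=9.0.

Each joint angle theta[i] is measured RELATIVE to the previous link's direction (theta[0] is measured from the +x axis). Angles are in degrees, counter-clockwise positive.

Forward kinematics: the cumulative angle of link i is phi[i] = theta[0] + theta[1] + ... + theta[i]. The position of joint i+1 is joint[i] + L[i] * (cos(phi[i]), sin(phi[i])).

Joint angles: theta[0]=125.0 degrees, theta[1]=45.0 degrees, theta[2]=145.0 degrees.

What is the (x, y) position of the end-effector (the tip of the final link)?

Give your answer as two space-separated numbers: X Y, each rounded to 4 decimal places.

joint[0] = (0.0000, 0.0000)  (base)
link 0: phi[0] = 125 = 125 deg
  cos(125 deg) = -0.5736, sin(125 deg) = 0.8192
  joint[1] = (0.0000, 0.0000) + 7.3 * (-0.5736, 0.8192) = (0.0000 + -4.1871, 0.0000 + 5.9798) = (-4.1871, 5.9798)
link 1: phi[1] = 125 + 45 = 170 deg
  cos(170 deg) = -0.9848, sin(170 deg) = 0.1736
  joint[2] = (-4.1871, 5.9798) + 11.4 * (-0.9848, 0.1736) = (-4.1871 + -11.2268, 5.9798 + 1.9796) = (-15.4139, 7.9594)
link 2: phi[2] = 125 + 45 + 145 = 315 deg
  cos(315 deg) = 0.7071, sin(315 deg) = -0.7071
  joint[3] = (-15.4139, 7.9594) + 9 * (0.7071, -0.7071) = (-15.4139 + 6.3640, 7.9594 + -6.3640) = (-9.0500, 1.5954)
End effector: (-9.0500, 1.5954)

Answer: -9.0500 1.5954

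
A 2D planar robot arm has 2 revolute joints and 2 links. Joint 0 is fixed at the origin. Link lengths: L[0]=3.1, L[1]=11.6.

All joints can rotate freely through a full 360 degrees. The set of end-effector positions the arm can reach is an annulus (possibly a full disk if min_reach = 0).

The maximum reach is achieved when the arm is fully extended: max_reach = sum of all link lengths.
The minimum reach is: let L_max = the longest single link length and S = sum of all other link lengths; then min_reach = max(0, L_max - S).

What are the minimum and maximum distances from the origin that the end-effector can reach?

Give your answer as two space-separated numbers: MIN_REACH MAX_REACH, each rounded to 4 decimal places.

Answer: 8.5000 14.7000

Derivation:
Link lengths: [3.1, 11.6]
max_reach = 3.1 + 11.6 = 14.7
L_max = max([3.1, 11.6]) = 11.6
S (sum of others) = 14.7 - 11.6 = 3.1
min_reach = max(0, 11.6 - 3.1) = max(0, 8.5) = 8.5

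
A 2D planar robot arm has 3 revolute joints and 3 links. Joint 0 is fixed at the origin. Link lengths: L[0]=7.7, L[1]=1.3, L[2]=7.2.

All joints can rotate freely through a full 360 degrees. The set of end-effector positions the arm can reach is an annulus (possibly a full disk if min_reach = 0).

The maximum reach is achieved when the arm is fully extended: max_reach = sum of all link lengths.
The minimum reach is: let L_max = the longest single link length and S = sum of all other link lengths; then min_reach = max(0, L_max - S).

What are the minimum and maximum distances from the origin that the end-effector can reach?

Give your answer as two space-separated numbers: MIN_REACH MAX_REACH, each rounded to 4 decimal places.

Answer: 0.0000 16.2000

Derivation:
Link lengths: [7.7, 1.3, 7.2]
max_reach = 7.7 + 1.3 + 7.2 = 16.2
L_max = max([7.7, 1.3, 7.2]) = 7.7
S (sum of others) = 16.2 - 7.7 = 8.5
min_reach = max(0, 7.7 - 8.5) = max(0, -0.8) = 0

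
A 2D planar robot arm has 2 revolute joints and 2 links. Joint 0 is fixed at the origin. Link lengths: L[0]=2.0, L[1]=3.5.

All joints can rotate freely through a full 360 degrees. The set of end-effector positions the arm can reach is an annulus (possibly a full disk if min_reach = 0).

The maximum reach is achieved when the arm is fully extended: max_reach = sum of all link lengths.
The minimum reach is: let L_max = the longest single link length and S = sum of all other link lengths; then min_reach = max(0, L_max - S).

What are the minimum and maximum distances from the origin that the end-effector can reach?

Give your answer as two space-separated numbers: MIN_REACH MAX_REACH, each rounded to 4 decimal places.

Answer: 1.5000 5.5000

Derivation:
Link lengths: [2.0, 3.5]
max_reach = 2 + 3.5 = 5.5
L_max = max([2.0, 3.5]) = 3.5
S (sum of others) = 5.5 - 3.5 = 2
min_reach = max(0, 3.5 - 2) = max(0, 1.5) = 1.5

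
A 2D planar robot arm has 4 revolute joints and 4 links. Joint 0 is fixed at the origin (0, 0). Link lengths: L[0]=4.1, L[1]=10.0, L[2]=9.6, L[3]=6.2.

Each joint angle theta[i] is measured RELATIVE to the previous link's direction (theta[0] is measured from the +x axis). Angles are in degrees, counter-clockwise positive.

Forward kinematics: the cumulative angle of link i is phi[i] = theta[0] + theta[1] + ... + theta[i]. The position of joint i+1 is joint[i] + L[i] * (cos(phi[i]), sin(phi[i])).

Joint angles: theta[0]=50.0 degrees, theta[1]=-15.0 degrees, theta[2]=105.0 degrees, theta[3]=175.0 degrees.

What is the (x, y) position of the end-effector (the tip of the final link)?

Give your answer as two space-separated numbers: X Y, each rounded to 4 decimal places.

joint[0] = (0.0000, 0.0000)  (base)
link 0: phi[0] = 50 = 50 deg
  cos(50 deg) = 0.6428, sin(50 deg) = 0.7660
  joint[1] = (0.0000, 0.0000) + 4.1 * (0.6428, 0.7660) = (0.0000 + 2.6354, 0.0000 + 3.1408) = (2.6354, 3.1408)
link 1: phi[1] = 50 + -15 = 35 deg
  cos(35 deg) = 0.8192, sin(35 deg) = 0.5736
  joint[2] = (2.6354, 3.1408) + 10 * (0.8192, 0.5736) = (2.6354 + 8.1915, 3.1408 + 5.7358) = (10.8269, 8.8765)
link 2: phi[2] = 50 + -15 + 105 = 140 deg
  cos(140 deg) = -0.7660, sin(140 deg) = 0.6428
  joint[3] = (10.8269, 8.8765) + 9.6 * (-0.7660, 0.6428) = (10.8269 + -7.3540, 8.8765 + 6.1708) = (3.4729, 15.0473)
link 3: phi[3] = 50 + -15 + 105 + 175 = 315 deg
  cos(315 deg) = 0.7071, sin(315 deg) = -0.7071
  joint[4] = (3.4729, 15.0473) + 6.2 * (0.7071, -0.7071) = (3.4729 + 4.3841, 15.0473 + -4.3841) = (7.8570, 10.6632)
End effector: (7.8570, 10.6632)

Answer: 7.8570 10.6632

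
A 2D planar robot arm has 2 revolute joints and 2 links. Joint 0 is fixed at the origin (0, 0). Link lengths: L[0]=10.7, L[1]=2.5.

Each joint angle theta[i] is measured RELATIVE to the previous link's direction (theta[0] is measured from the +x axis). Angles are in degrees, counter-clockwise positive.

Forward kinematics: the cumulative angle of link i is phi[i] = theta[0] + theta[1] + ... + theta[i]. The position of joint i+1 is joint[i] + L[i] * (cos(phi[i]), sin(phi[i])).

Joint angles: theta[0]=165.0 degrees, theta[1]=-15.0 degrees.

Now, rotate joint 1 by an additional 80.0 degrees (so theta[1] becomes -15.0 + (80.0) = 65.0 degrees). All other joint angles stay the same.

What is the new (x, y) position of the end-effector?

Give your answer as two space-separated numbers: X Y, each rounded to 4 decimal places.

Answer: -11.9424 0.8543

Derivation:
joint[0] = (0.0000, 0.0000)  (base)
link 0: phi[0] = 165 = 165 deg
  cos(165 deg) = -0.9659, sin(165 deg) = 0.2588
  joint[1] = (0.0000, 0.0000) + 10.7 * (-0.9659, 0.2588) = (0.0000 + -10.3354, 0.0000 + 2.7694) = (-10.3354, 2.7694)
link 1: phi[1] = 165 + 65 = 230 deg
  cos(230 deg) = -0.6428, sin(230 deg) = -0.7660
  joint[2] = (-10.3354, 2.7694) + 2.5 * (-0.6428, -0.7660) = (-10.3354 + -1.6070, 2.7694 + -1.9151) = (-11.9424, 0.8543)
End effector: (-11.9424, 0.8543)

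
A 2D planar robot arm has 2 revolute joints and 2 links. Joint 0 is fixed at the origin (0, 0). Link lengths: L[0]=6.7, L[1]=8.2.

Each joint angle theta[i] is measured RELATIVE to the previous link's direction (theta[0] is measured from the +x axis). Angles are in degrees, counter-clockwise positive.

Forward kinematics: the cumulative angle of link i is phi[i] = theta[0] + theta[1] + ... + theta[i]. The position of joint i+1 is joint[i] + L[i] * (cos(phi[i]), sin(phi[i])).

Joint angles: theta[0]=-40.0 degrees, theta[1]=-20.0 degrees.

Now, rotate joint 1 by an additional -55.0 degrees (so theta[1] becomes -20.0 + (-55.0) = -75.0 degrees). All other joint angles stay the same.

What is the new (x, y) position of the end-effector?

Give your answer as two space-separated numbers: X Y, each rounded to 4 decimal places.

joint[0] = (0.0000, 0.0000)  (base)
link 0: phi[0] = -40 = -40 deg
  cos(-40 deg) = 0.7660, sin(-40 deg) = -0.6428
  joint[1] = (0.0000, 0.0000) + 6.7 * (0.7660, -0.6428) = (0.0000 + 5.1325, 0.0000 + -4.3067) = (5.1325, -4.3067)
link 1: phi[1] = -40 + -75 = -115 deg
  cos(-115 deg) = -0.4226, sin(-115 deg) = -0.9063
  joint[2] = (5.1325, -4.3067) + 8.2 * (-0.4226, -0.9063) = (5.1325 + -3.4655, -4.3067 + -7.4317) = (1.6670, -11.7384)
End effector: (1.6670, -11.7384)

Answer: 1.6670 -11.7384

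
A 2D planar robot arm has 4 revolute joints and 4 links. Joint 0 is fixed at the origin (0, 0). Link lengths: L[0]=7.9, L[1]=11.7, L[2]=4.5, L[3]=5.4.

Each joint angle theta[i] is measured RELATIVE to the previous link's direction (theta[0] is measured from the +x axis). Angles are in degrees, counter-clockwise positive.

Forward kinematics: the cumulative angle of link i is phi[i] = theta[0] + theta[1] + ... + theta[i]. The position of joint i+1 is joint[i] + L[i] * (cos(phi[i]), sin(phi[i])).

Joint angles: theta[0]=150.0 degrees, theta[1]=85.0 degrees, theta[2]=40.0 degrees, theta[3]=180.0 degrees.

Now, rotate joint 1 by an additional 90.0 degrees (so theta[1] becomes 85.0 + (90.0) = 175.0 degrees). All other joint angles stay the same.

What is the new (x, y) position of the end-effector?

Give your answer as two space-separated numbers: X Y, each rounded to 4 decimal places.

Answer: 1.8459 -2.8393

Derivation:
joint[0] = (0.0000, 0.0000)  (base)
link 0: phi[0] = 150 = 150 deg
  cos(150 deg) = -0.8660, sin(150 deg) = 0.5000
  joint[1] = (0.0000, 0.0000) + 7.9 * (-0.8660, 0.5000) = (0.0000 + -6.8416, 0.0000 + 3.9500) = (-6.8416, 3.9500)
link 1: phi[1] = 150 + 175 = 325 deg
  cos(325 deg) = 0.8192, sin(325 deg) = -0.5736
  joint[2] = (-6.8416, 3.9500) + 11.7 * (0.8192, -0.5736) = (-6.8416 + 9.5841, 3.9500 + -6.7108) = (2.7425, -2.7608)
link 2: phi[2] = 150 + 175 + 40 = 365 deg
  cos(365 deg) = 0.9962, sin(365 deg) = 0.0872
  joint[3] = (2.7425, -2.7608) + 4.5 * (0.9962, 0.0872) = (2.7425 + 4.4829, -2.7608 + 0.3922) = (7.2254, -2.3686)
link 3: phi[3] = 150 + 175 + 40 + 180 = 545 deg
  cos(545 deg) = -0.9962, sin(545 deg) = -0.0872
  joint[4] = (7.2254, -2.3686) + 5.4 * (-0.9962, -0.0872) = (7.2254 + -5.3795, -2.3686 + -0.4706) = (1.8459, -2.8393)
End effector: (1.8459, -2.8393)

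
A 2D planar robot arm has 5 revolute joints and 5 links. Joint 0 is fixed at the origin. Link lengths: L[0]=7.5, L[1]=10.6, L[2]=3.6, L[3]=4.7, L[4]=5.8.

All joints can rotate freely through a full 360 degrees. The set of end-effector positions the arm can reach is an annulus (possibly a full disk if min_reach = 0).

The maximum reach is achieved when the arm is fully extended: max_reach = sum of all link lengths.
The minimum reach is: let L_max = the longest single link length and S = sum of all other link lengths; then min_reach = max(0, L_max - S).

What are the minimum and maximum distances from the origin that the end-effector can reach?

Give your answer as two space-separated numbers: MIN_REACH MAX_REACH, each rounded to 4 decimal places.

Link lengths: [7.5, 10.6, 3.6, 4.7, 5.8]
max_reach = 7.5 + 10.6 + 3.6 + 4.7 + 5.8 = 32.2
L_max = max([7.5, 10.6, 3.6, 4.7, 5.8]) = 10.6
S (sum of others) = 32.2 - 10.6 = 21.6
min_reach = max(0, 10.6 - 21.6) = max(0, -11) = 0

Answer: 0.0000 32.2000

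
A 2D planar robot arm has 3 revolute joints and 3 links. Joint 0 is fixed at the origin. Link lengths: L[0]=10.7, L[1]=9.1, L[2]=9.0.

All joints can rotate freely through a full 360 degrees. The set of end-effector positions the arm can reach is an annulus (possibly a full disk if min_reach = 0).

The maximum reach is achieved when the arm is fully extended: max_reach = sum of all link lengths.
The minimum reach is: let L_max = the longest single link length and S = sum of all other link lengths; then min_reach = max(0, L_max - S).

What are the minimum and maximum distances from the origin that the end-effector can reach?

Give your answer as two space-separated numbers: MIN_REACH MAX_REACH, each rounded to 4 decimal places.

Link lengths: [10.7, 9.1, 9.0]
max_reach = 10.7 + 9.1 + 9 = 28.8
L_max = max([10.7, 9.1, 9.0]) = 10.7
S (sum of others) = 28.8 - 10.7 = 18.1
min_reach = max(0, 10.7 - 18.1) = max(0, -7.4) = 0

Answer: 0.0000 28.8000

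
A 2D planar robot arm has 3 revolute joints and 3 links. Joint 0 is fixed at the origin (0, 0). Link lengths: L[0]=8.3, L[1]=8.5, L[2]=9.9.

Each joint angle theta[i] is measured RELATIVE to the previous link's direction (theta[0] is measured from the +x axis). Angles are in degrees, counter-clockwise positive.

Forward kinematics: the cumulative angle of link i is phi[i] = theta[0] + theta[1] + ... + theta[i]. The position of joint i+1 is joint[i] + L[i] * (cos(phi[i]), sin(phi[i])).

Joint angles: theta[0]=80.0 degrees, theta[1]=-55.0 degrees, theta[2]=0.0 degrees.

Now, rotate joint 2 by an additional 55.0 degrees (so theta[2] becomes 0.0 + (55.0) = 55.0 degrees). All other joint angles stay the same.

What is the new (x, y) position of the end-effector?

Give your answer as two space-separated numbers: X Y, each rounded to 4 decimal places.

joint[0] = (0.0000, 0.0000)  (base)
link 0: phi[0] = 80 = 80 deg
  cos(80 deg) = 0.1736, sin(80 deg) = 0.9848
  joint[1] = (0.0000, 0.0000) + 8.3 * (0.1736, 0.9848) = (0.0000 + 1.4413, 0.0000 + 8.1739) = (1.4413, 8.1739)
link 1: phi[1] = 80 + -55 = 25 deg
  cos(25 deg) = 0.9063, sin(25 deg) = 0.4226
  joint[2] = (1.4413, 8.1739) + 8.5 * (0.9063, 0.4226) = (1.4413 + 7.7036, 8.1739 + 3.5923) = (9.1449, 11.7662)
link 2: phi[2] = 80 + -55 + 55 = 80 deg
  cos(80 deg) = 0.1736, sin(80 deg) = 0.9848
  joint[3] = (9.1449, 11.7662) + 9.9 * (0.1736, 0.9848) = (9.1449 + 1.7191, 11.7662 + 9.7496) = (10.8640, 21.5158)
End effector: (10.8640, 21.5158)

Answer: 10.8640 21.5158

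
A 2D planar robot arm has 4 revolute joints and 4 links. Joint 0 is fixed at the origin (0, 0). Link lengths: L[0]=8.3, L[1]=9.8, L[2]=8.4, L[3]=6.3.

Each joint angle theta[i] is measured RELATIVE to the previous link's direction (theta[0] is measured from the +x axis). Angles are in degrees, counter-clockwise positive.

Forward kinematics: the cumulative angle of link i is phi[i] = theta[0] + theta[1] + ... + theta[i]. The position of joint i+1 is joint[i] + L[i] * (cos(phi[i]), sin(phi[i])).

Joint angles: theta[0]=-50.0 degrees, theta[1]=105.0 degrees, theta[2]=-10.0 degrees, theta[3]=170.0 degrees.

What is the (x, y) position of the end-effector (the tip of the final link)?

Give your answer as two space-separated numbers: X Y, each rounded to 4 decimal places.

Answer: 11.7352 3.9957

Derivation:
joint[0] = (0.0000, 0.0000)  (base)
link 0: phi[0] = -50 = -50 deg
  cos(-50 deg) = 0.6428, sin(-50 deg) = -0.7660
  joint[1] = (0.0000, 0.0000) + 8.3 * (0.6428, -0.7660) = (0.0000 + 5.3351, 0.0000 + -6.3582) = (5.3351, -6.3582)
link 1: phi[1] = -50 + 105 = 55 deg
  cos(55 deg) = 0.5736, sin(55 deg) = 0.8192
  joint[2] = (5.3351, -6.3582) + 9.8 * (0.5736, 0.8192) = (5.3351 + 5.6210, -6.3582 + 8.0277) = (10.9562, 1.6695)
link 2: phi[2] = -50 + 105 + -10 = 45 deg
  cos(45 deg) = 0.7071, sin(45 deg) = 0.7071
  joint[3] = (10.9562, 1.6695) + 8.4 * (0.7071, 0.7071) = (10.9562 + 5.9397, 1.6695 + 5.9397) = (16.8959, 7.6092)
link 3: phi[3] = -50 + 105 + -10 + 170 = 215 deg
  cos(215 deg) = -0.8192, sin(215 deg) = -0.5736
  joint[4] = (16.8959, 7.6092) + 6.3 * (-0.8192, -0.5736) = (16.8959 + -5.1607, 7.6092 + -3.6135) = (11.7352, 3.9957)
End effector: (11.7352, 3.9957)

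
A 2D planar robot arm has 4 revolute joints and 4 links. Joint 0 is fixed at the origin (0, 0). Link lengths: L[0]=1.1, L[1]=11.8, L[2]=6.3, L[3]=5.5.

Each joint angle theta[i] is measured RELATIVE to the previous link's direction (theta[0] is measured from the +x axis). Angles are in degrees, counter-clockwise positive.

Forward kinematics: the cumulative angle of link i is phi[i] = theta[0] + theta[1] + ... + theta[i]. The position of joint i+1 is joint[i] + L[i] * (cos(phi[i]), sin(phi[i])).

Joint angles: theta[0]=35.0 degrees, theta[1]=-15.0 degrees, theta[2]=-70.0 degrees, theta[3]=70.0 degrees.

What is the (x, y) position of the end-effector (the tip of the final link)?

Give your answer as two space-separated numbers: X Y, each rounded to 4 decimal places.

joint[0] = (0.0000, 0.0000)  (base)
link 0: phi[0] = 35 = 35 deg
  cos(35 deg) = 0.8192, sin(35 deg) = 0.5736
  joint[1] = (0.0000, 0.0000) + 1.1 * (0.8192, 0.5736) = (0.0000 + 0.9011, 0.0000 + 0.6309) = (0.9011, 0.6309)
link 1: phi[1] = 35 + -15 = 20 deg
  cos(20 deg) = 0.9397, sin(20 deg) = 0.3420
  joint[2] = (0.9011, 0.6309) + 11.8 * (0.9397, 0.3420) = (0.9011 + 11.0884, 0.6309 + 4.0358) = (11.9894, 4.6668)
link 2: phi[2] = 35 + -15 + -70 = -50 deg
  cos(-50 deg) = 0.6428, sin(-50 deg) = -0.7660
  joint[3] = (11.9894, 4.6668) + 6.3 * (0.6428, -0.7660) = (11.9894 + 4.0496, 4.6668 + -4.8261) = (16.0390, -0.1593)
link 3: phi[3] = 35 + -15 + -70 + 70 = 20 deg
  cos(20 deg) = 0.9397, sin(20 deg) = 0.3420
  joint[4] = (16.0390, -0.1593) + 5.5 * (0.9397, 0.3420) = (16.0390 + 5.1683, -0.1593 + 1.8811) = (21.2073, 1.7218)
End effector: (21.2073, 1.7218)

Answer: 21.2073 1.7218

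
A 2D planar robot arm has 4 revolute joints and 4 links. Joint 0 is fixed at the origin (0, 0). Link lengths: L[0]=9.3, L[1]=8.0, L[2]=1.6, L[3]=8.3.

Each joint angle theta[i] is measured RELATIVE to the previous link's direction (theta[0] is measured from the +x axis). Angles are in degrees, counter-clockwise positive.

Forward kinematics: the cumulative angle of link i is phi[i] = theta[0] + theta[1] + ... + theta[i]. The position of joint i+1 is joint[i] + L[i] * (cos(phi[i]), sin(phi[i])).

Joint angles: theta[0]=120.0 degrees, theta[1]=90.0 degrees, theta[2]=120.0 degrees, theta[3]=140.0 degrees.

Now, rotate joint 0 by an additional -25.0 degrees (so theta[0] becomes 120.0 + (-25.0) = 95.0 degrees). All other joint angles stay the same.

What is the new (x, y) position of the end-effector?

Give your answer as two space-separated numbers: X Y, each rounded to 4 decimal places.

Answer: -7.1390 15.5251

Derivation:
joint[0] = (0.0000, 0.0000)  (base)
link 0: phi[0] = 95 = 95 deg
  cos(95 deg) = -0.0872, sin(95 deg) = 0.9962
  joint[1] = (0.0000, 0.0000) + 9.3 * (-0.0872, 0.9962) = (0.0000 + -0.8105, 0.0000 + 9.2646) = (-0.8105, 9.2646)
link 1: phi[1] = 95 + 90 = 185 deg
  cos(185 deg) = -0.9962, sin(185 deg) = -0.0872
  joint[2] = (-0.8105, 9.2646) + 8 * (-0.9962, -0.0872) = (-0.8105 + -7.9696, 9.2646 + -0.6972) = (-8.7801, 8.5674)
link 2: phi[2] = 95 + 90 + 120 = 305 deg
  cos(305 deg) = 0.5736, sin(305 deg) = -0.8192
  joint[3] = (-8.7801, 8.5674) + 1.6 * (0.5736, -0.8192) = (-8.7801 + 0.9177, 8.5674 + -1.3106) = (-7.8624, 7.2567)
link 3: phi[3] = 95 + 90 + 120 + 140 = 445 deg
  cos(445 deg) = 0.0872, sin(445 deg) = 0.9962
  joint[4] = (-7.8624, 7.2567) + 8.3 * (0.0872, 0.9962) = (-7.8624 + 0.7234, 7.2567 + 8.2684) = (-7.1390, 15.5251)
End effector: (-7.1390, 15.5251)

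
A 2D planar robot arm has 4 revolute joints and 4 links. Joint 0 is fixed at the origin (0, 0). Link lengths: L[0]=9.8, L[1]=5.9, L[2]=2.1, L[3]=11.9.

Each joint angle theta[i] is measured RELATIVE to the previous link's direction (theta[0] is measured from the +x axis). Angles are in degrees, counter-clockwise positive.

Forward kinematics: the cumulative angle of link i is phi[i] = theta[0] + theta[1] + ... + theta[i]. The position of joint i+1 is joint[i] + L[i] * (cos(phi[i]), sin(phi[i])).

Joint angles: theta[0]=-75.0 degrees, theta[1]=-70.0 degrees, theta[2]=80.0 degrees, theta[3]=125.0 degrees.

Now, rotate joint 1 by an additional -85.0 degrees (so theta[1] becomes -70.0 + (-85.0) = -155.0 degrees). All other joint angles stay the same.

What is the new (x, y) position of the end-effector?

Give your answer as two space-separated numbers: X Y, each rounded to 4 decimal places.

Answer: 7.7104 -11.0256

Derivation:
joint[0] = (0.0000, 0.0000)  (base)
link 0: phi[0] = -75 = -75 deg
  cos(-75 deg) = 0.2588, sin(-75 deg) = -0.9659
  joint[1] = (0.0000, 0.0000) + 9.8 * (0.2588, -0.9659) = (0.0000 + 2.5364, 0.0000 + -9.4661) = (2.5364, -9.4661)
link 1: phi[1] = -75 + -155 = -230 deg
  cos(-230 deg) = -0.6428, sin(-230 deg) = 0.7660
  joint[2] = (2.5364, -9.4661) + 5.9 * (-0.6428, 0.7660) = (2.5364 + -3.7924, -9.4661 + 4.5197) = (-1.2560, -4.9464)
link 2: phi[2] = -75 + -155 + 80 = -150 deg
  cos(-150 deg) = -0.8660, sin(-150 deg) = -0.5000
  joint[3] = (-1.2560, -4.9464) + 2.1 * (-0.8660, -0.5000) = (-1.2560 + -1.8187, -4.9464 + -1.0500) = (-3.0747, -5.9964)
link 3: phi[3] = -75 + -155 + 80 + 125 = -25 deg
  cos(-25 deg) = 0.9063, sin(-25 deg) = -0.4226
  joint[4] = (-3.0747, -5.9964) + 11.9 * (0.9063, -0.4226) = (-3.0747 + 10.7851, -5.9964 + -5.0292) = (7.7104, -11.0256)
End effector: (7.7104, -11.0256)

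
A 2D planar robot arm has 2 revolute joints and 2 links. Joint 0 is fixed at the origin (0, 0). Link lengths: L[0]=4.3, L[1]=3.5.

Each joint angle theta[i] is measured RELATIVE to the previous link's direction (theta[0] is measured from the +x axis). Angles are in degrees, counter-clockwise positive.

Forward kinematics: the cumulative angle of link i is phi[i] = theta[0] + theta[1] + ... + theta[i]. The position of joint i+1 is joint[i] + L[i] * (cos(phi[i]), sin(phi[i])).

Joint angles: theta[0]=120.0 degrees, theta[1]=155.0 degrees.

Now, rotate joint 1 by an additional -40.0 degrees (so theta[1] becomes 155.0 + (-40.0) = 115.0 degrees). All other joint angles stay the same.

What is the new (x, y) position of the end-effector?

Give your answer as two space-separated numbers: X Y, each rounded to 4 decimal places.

joint[0] = (0.0000, 0.0000)  (base)
link 0: phi[0] = 120 = 120 deg
  cos(120 deg) = -0.5000, sin(120 deg) = 0.8660
  joint[1] = (0.0000, 0.0000) + 4.3 * (-0.5000, 0.8660) = (0.0000 + -2.1500, 0.0000 + 3.7239) = (-2.1500, 3.7239)
link 1: phi[1] = 120 + 115 = 235 deg
  cos(235 deg) = -0.5736, sin(235 deg) = -0.8192
  joint[2] = (-2.1500, 3.7239) + 3.5 * (-0.5736, -0.8192) = (-2.1500 + -2.0075, 3.7239 + -2.8670) = (-4.1575, 0.8569)
End effector: (-4.1575, 0.8569)

Answer: -4.1575 0.8569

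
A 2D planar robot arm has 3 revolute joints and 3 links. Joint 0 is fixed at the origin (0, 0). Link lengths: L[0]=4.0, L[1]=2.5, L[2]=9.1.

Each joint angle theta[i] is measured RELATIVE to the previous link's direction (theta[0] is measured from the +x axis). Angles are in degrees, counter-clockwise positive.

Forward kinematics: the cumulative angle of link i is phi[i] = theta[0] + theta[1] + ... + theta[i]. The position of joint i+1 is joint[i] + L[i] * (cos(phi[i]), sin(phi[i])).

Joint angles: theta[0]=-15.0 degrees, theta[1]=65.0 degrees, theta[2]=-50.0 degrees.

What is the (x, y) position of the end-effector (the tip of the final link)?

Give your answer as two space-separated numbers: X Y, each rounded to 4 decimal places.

Answer: 14.5707 0.8798

Derivation:
joint[0] = (0.0000, 0.0000)  (base)
link 0: phi[0] = -15 = -15 deg
  cos(-15 deg) = 0.9659, sin(-15 deg) = -0.2588
  joint[1] = (0.0000, 0.0000) + 4 * (0.9659, -0.2588) = (0.0000 + 3.8637, 0.0000 + -1.0353) = (3.8637, -1.0353)
link 1: phi[1] = -15 + 65 = 50 deg
  cos(50 deg) = 0.6428, sin(50 deg) = 0.7660
  joint[2] = (3.8637, -1.0353) + 2.5 * (0.6428, 0.7660) = (3.8637 + 1.6070, -1.0353 + 1.9151) = (5.4707, 0.8798)
link 2: phi[2] = -15 + 65 + -50 = 0 deg
  cos(0 deg) = 1.0000, sin(0 deg) = 0.0000
  joint[3] = (5.4707, 0.8798) + 9.1 * (1.0000, 0.0000) = (5.4707 + 9.1000, 0.8798 + 0.0000) = (14.5707, 0.8798)
End effector: (14.5707, 0.8798)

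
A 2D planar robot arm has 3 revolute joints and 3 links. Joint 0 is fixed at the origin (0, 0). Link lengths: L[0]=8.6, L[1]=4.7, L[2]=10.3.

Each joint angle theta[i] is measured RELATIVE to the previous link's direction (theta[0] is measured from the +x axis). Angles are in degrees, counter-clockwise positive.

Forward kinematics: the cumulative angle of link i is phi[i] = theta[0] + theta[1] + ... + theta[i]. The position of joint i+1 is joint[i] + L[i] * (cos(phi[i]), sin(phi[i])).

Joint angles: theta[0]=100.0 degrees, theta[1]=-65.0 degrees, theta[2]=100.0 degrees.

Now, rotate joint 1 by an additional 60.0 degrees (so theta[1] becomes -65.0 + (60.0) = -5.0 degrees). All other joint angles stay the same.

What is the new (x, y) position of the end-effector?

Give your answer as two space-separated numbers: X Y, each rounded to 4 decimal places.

Answer: -11.8520 10.4856

Derivation:
joint[0] = (0.0000, 0.0000)  (base)
link 0: phi[0] = 100 = 100 deg
  cos(100 deg) = -0.1736, sin(100 deg) = 0.9848
  joint[1] = (0.0000, 0.0000) + 8.6 * (-0.1736, 0.9848) = (0.0000 + -1.4934, 0.0000 + 8.4693) = (-1.4934, 8.4693)
link 1: phi[1] = 100 + -5 = 95 deg
  cos(95 deg) = -0.0872, sin(95 deg) = 0.9962
  joint[2] = (-1.4934, 8.4693) + 4.7 * (-0.0872, 0.9962) = (-1.4934 + -0.4096, 8.4693 + 4.6821) = (-1.9030, 13.1515)
link 2: phi[2] = 100 + -5 + 100 = 195 deg
  cos(195 deg) = -0.9659, sin(195 deg) = -0.2588
  joint[3] = (-1.9030, 13.1515) + 10.3 * (-0.9659, -0.2588) = (-1.9030 + -9.9490, 13.1515 + -2.6658) = (-11.8520, 10.4856)
End effector: (-11.8520, 10.4856)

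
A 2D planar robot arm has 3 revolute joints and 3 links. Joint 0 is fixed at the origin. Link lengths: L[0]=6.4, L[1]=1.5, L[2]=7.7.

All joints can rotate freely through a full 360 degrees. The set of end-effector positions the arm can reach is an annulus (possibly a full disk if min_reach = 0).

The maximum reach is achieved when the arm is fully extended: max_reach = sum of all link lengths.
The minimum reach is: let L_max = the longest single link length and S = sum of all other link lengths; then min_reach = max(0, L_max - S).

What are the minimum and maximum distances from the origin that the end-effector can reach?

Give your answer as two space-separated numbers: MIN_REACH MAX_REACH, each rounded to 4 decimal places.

Link lengths: [6.4, 1.5, 7.7]
max_reach = 6.4 + 1.5 + 7.7 = 15.6
L_max = max([6.4, 1.5, 7.7]) = 7.7
S (sum of others) = 15.6 - 7.7 = 7.9
min_reach = max(0, 7.7 - 7.9) = max(0, -0.2) = 0

Answer: 0.0000 15.6000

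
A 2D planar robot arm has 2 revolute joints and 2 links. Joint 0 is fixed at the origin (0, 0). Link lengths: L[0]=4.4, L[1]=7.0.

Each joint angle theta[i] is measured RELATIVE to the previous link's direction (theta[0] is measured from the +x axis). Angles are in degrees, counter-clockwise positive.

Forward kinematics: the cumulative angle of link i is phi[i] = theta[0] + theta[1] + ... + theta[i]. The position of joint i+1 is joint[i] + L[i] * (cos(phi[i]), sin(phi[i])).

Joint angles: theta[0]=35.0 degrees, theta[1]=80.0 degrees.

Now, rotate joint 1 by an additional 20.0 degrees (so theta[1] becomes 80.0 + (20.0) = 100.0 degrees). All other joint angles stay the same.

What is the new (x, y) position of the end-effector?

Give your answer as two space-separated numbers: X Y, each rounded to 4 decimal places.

Answer: -1.3455 7.4735

Derivation:
joint[0] = (0.0000, 0.0000)  (base)
link 0: phi[0] = 35 = 35 deg
  cos(35 deg) = 0.8192, sin(35 deg) = 0.5736
  joint[1] = (0.0000, 0.0000) + 4.4 * (0.8192, 0.5736) = (0.0000 + 3.6043, 0.0000 + 2.5237) = (3.6043, 2.5237)
link 1: phi[1] = 35 + 100 = 135 deg
  cos(135 deg) = -0.7071, sin(135 deg) = 0.7071
  joint[2] = (3.6043, 2.5237) + 7 * (-0.7071, 0.7071) = (3.6043 + -4.9497, 2.5237 + 4.9497) = (-1.3455, 7.4735)
End effector: (-1.3455, 7.4735)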